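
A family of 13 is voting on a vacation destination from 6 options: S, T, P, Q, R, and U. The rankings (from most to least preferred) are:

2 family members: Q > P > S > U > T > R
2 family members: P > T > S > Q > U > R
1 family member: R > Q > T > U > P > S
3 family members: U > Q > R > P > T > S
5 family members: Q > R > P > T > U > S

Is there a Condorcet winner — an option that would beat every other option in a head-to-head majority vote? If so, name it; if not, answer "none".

Q

Q vs S: 11–2 for Q.
Q vs T: 11–2 for Q.
Q vs P: 11–2 for Q.
Q vs R: 12–1 for Q.
Q vs U: 10–3 for Q.
Q beats every other option head-to-head.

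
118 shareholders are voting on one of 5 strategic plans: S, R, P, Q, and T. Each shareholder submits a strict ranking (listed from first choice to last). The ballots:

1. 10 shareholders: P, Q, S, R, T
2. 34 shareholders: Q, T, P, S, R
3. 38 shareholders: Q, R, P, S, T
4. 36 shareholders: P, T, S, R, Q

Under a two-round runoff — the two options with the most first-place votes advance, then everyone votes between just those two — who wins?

Q

Round 1 first-place votes: S 0, R 0, P 46, Q 72, T 0.
Q and P advance.
Runoff: Q is preferred to P by 72 voters; P by 46.
Q wins the runoff.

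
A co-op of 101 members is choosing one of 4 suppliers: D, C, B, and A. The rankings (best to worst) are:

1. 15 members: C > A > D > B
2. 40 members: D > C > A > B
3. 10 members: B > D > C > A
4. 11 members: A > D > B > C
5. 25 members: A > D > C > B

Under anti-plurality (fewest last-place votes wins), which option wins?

D

Last-place votes: D 0, C 11, B 80, A 10.
D is ranked last by the fewest voters, so D wins.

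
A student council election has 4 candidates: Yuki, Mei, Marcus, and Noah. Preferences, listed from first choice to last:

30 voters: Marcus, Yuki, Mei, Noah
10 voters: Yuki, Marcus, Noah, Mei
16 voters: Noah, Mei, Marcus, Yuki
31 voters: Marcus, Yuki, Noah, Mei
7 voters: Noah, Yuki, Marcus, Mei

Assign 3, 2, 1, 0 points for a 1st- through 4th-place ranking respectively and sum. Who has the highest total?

Marcus

Yuki: 30·2 + 10·3 + 16·0 + 31·2 + 7·2 = 166
Mei: 30·1 + 10·0 + 16·2 + 31·0 + 7·0 = 62
Marcus: 30·3 + 10·2 + 16·1 + 31·3 + 7·1 = 226
Noah: 30·0 + 10·1 + 16·3 + 31·1 + 7·3 = 110
Marcus has the highest Borda score (226).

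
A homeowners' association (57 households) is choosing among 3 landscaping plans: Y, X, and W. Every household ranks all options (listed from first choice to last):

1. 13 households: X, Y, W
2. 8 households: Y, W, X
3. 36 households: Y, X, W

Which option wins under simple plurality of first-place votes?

Y

First-place votes: Y 44, X 13, W 0.
Y has the most first-place votes.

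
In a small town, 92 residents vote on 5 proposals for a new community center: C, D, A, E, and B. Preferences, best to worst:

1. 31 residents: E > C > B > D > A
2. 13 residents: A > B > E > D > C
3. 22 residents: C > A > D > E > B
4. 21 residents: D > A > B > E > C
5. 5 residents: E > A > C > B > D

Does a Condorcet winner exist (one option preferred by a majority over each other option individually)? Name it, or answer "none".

Checking pairwise contests:
E beats C 70–22.
C beats D 58–34.
C beats A 53–39.
A beats E 56–36.
C beats B 58–34.
Every option loses at least one head-to-head, so there is no Condorcet winner.

none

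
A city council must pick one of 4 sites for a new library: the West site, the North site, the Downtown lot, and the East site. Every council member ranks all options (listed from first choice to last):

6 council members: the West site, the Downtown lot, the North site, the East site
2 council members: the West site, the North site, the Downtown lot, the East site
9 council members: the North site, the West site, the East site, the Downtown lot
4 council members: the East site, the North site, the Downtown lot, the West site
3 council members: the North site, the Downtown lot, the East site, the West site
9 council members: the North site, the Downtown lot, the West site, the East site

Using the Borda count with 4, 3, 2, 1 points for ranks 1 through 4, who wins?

the West site: 6·4 + 2·4 + 9·3 + 4·1 + 3·1 + 9·2 = 84
the North site: 6·2 + 2·3 + 9·4 + 4·3 + 3·4 + 9·4 = 114
the Downtown lot: 6·3 + 2·2 + 9·1 + 4·2 + 3·3 + 9·3 = 75
the East site: 6·1 + 2·1 + 9·2 + 4·4 + 3·2 + 9·1 = 57
the North site has the highest Borda score (114).

the North site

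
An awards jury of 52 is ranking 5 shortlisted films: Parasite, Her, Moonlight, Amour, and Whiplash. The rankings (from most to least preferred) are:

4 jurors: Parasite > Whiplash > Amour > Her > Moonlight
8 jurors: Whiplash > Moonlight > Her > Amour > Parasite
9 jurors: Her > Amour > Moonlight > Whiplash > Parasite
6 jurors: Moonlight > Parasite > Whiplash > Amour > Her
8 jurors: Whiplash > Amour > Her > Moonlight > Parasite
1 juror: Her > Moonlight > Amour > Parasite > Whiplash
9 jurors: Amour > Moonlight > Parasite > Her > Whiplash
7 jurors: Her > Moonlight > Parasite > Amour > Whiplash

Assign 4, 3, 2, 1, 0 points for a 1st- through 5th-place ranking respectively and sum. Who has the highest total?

Moonlight

Parasite: 4·4 + 8·0 + 9·0 + 6·3 + 8·0 + 1·1 + 9·2 + 7·2 = 67
Her: 4·1 + 8·2 + 9·4 + 6·0 + 8·2 + 1·4 + 9·1 + 7·4 = 113
Moonlight: 4·0 + 8·3 + 9·2 + 6·4 + 8·1 + 1·3 + 9·3 + 7·3 = 125
Amour: 4·2 + 8·1 + 9·3 + 6·1 + 8·3 + 1·2 + 9·4 + 7·1 = 118
Whiplash: 4·3 + 8·4 + 9·1 + 6·2 + 8·4 + 1·0 + 9·0 + 7·0 = 97
Moonlight has the highest Borda score (125).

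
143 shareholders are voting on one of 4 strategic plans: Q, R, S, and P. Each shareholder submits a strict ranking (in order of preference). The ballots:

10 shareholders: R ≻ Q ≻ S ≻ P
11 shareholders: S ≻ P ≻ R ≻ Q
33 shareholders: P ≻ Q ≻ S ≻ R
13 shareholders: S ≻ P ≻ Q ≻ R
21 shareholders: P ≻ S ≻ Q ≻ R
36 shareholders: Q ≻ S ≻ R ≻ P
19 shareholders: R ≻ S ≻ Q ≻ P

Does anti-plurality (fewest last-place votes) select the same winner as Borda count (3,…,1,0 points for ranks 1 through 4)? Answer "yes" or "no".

Anti-plurality — last-place votes: Q 11, R 67, S 0, P 65. Winner: S.
Borda — scores: Q 247, R 134, S 267, P 210. Winner: S.
The two methods agree.

yes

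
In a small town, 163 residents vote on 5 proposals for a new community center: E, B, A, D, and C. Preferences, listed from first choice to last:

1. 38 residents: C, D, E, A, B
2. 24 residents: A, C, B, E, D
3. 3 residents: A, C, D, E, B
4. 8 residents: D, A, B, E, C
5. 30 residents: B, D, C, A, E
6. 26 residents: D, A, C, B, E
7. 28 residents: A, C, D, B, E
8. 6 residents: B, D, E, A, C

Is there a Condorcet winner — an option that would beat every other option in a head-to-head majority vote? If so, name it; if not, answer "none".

none

Checking pairwise contests:
B beats E 122–41.
A beats B 127–36.
D beats A 108–55.
C beats D 93–70.
A beats C 95–68.
Every option loses at least one head-to-head, so there is no Condorcet winner.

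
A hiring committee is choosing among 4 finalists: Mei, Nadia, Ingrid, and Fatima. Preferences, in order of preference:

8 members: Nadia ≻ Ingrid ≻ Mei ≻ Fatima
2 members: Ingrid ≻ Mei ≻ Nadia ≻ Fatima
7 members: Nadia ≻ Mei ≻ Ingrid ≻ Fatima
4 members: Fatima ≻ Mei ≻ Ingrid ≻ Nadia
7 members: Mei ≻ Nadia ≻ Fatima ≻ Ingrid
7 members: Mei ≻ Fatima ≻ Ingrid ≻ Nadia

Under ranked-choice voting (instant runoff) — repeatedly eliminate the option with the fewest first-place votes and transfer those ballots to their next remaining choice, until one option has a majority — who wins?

Round 1: Mei 14, Nadia 15, Ingrid 2, Fatima 4. Eliminate Ingrid.
Round 2: Mei 16, Nadia 15, Fatima 4. Eliminate Fatima.
Round 3: Mei 20, Nadia 15. Mei has a majority.

Mei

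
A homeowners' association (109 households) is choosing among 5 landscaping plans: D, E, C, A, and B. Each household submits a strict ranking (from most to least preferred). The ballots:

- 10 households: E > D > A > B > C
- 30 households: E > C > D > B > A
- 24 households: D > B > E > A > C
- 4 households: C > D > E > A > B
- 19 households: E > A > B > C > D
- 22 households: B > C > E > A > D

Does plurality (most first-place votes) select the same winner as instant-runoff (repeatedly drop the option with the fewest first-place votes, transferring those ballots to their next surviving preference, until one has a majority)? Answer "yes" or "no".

Plurality — first-place votes: D 24, E 59, C 4, A 0, B 22. Winner: E.
Instant-runoff — R1 D 24, E 59, C 4, A 0, B 22 (E winner). Winner: E.
The two methods agree.

yes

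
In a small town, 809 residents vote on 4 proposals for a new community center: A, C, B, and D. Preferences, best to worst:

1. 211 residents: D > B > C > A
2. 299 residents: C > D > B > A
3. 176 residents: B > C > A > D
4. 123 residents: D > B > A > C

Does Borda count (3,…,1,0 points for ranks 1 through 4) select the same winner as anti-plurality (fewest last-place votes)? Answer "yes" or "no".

Borda — scores: A 299, C 1460, B 1495, D 1600. Winner: D.
Anti-plurality — last-place votes: A 510, C 123, B 0, D 176. Winner: B.
The two methods disagree.

no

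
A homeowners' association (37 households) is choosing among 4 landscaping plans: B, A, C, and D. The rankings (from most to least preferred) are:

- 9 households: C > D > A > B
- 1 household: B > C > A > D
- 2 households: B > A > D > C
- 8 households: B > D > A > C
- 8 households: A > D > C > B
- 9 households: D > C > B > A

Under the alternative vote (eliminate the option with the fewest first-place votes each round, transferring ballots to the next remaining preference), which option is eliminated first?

Round 1: B 11, A 8, C 9, D 9. Eliminate A.

A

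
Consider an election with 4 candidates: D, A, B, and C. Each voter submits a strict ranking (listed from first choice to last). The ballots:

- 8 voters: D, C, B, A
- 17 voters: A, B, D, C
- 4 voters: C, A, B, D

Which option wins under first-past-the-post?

A

First-place votes: D 8, A 17, B 0, C 4.
A has the most first-place votes.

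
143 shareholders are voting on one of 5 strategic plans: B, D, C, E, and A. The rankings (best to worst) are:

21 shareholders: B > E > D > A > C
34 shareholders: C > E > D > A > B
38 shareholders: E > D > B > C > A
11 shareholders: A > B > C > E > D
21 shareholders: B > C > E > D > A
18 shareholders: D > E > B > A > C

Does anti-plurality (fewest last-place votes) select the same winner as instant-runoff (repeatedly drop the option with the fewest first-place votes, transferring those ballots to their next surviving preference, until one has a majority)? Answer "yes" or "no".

yes

Anti-plurality — last-place votes: B 34, D 11, C 39, E 0, A 59. Winner: E.
Instant-runoff — R1 B 42, D 18, C 34, E 38, A 11 (A out); R2 B 53, D 18, C 34, E 38 (D out); R3 B 53, C 34, E 56 (C out); R4 B 53, E 90 (E winner). Winner: E.
The two methods agree.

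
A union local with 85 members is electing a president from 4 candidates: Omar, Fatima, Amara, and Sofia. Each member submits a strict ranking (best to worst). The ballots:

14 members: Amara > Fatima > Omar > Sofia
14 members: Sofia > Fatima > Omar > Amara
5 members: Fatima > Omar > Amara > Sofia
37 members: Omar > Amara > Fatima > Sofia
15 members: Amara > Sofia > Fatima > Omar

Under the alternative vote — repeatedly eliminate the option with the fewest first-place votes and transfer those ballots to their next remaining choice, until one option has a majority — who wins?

Omar

Round 1: Omar 37, Fatima 5, Amara 29, Sofia 14. Eliminate Fatima.
Round 2: Omar 42, Amara 29, Sofia 14. Eliminate Sofia.
Round 3: Omar 56, Amara 29. Omar has a majority.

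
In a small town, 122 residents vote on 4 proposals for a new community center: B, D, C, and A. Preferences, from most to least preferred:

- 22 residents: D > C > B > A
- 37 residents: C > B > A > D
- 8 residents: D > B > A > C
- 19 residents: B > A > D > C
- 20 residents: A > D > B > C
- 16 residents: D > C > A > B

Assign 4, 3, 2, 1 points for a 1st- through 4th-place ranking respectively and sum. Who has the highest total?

B: 22·2 + 37·3 + 8·3 + 19·4 + 20·2 + 16·1 = 311
D: 22·4 + 37·1 + 8·4 + 19·2 + 20·3 + 16·4 = 319
C: 22·3 + 37·4 + 8·1 + 19·1 + 20·1 + 16·3 = 309
A: 22·1 + 37·2 + 8·2 + 19·3 + 20·4 + 16·2 = 281
D has the highest Borda score (319).

D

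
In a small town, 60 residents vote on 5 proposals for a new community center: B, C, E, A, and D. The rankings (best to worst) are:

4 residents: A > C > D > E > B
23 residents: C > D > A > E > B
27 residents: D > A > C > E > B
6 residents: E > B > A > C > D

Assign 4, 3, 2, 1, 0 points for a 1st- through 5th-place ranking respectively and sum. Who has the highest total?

B: 4·0 + 23·0 + 27·0 + 6·3 = 18
C: 4·3 + 23·4 + 27·2 + 6·1 = 164
E: 4·1 + 23·1 + 27·1 + 6·4 = 78
A: 4·4 + 23·2 + 27·3 + 6·2 = 155
D: 4·2 + 23·3 + 27·4 + 6·0 = 185
D has the highest Borda score (185).

D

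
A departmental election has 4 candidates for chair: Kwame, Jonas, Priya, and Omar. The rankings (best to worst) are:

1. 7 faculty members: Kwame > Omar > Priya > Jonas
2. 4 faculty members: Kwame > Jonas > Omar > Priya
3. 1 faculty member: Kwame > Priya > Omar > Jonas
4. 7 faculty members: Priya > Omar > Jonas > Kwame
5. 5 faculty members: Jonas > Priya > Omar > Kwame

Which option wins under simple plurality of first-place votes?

First-place votes: Kwame 12, Jonas 5, Priya 7, Omar 0.
Kwame has the most first-place votes.

Kwame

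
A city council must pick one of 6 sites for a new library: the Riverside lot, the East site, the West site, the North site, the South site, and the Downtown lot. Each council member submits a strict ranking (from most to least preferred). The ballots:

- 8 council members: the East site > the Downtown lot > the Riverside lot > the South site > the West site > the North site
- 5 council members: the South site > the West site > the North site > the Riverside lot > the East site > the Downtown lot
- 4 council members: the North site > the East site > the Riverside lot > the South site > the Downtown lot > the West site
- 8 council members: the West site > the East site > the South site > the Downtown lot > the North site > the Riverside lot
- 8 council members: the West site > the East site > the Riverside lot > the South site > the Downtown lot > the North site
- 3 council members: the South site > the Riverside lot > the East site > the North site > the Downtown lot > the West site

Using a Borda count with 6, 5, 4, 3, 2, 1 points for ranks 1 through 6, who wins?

the East site

the Riverside lot: 8·4 + 5·3 + 4·4 + 8·1 + 8·4 + 3·5 = 118
the East site: 8·6 + 5·2 + 4·5 + 8·5 + 8·5 + 3·4 = 170
the West site: 8·2 + 5·5 + 4·1 + 8·6 + 8·6 + 3·1 = 144
the North site: 8·1 + 5·4 + 4·6 + 8·2 + 8·1 + 3·3 = 85
the South site: 8·3 + 5·6 + 4·3 + 8·4 + 8·3 + 3·6 = 140
the Downtown lot: 8·5 + 5·1 + 4·2 + 8·3 + 8·2 + 3·2 = 99
the East site has the highest Borda score (170).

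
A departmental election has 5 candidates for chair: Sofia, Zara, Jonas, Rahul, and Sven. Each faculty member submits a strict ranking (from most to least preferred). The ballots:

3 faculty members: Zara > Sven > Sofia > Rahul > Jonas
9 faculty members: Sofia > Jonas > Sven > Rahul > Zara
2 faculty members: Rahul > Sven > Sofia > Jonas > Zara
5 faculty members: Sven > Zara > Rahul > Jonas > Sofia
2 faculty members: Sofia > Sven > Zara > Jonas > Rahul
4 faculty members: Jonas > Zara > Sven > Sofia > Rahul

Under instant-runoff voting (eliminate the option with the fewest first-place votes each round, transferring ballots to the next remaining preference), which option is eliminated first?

Round 1: Sofia 11, Zara 3, Jonas 4, Rahul 2, Sven 5. Eliminate Rahul.

Rahul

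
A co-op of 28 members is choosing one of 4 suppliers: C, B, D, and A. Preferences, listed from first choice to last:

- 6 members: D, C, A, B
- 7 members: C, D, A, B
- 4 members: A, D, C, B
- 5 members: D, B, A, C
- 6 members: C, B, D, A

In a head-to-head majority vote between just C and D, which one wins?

Voters preferring C to D: 13; preferring D to C: 15.
D wins the head-to-head.

D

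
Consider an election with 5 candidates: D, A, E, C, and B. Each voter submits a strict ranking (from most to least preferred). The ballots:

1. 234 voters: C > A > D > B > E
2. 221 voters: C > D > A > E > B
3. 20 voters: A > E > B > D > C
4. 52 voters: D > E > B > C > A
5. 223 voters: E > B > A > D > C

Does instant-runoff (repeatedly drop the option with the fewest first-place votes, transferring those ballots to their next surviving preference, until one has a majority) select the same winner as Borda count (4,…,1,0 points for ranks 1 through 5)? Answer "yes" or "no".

Instant-runoff — R1 D 52, A 20, E 223, C 455, B 0 (C winner). Winner: C.
Borda — scores: D 1582, A 1670, E 1329, C 1872, B 1047. Winner: C.
The two methods agree.

yes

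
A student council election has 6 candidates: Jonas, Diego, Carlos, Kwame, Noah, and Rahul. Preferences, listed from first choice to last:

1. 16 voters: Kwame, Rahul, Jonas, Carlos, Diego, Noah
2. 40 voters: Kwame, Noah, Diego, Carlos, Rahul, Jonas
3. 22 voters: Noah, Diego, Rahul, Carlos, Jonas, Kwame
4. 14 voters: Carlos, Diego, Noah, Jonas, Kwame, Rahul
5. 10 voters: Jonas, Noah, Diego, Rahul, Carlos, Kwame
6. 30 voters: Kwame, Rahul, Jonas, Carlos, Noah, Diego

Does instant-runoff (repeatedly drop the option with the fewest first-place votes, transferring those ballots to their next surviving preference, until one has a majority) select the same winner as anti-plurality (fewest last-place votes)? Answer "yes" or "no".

no

Instant-runoff — R1 Jonas 10, Diego 0, Carlos 14, Kwame 86, Noah 22, Rahul 0 (Kwame winner). Winner: Kwame.
Anti-plurality — last-place votes: Jonas 40, Diego 30, Carlos 0, Kwame 32, Noah 16, Rahul 14. Winner: Carlos.
The two methods disagree.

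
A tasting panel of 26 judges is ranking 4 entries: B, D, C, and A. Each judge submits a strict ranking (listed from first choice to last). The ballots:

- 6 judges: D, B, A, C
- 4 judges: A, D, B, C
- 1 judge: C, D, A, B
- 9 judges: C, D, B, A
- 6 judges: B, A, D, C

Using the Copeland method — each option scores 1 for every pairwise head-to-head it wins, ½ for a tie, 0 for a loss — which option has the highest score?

D

B: beats C and A; loses to D → score 2.
D: beats B, C, and A → score 3.
C: loses to B, D, and A → score 0.
A: beats C; loses to B and D → score 1.
D has the best pairwise record.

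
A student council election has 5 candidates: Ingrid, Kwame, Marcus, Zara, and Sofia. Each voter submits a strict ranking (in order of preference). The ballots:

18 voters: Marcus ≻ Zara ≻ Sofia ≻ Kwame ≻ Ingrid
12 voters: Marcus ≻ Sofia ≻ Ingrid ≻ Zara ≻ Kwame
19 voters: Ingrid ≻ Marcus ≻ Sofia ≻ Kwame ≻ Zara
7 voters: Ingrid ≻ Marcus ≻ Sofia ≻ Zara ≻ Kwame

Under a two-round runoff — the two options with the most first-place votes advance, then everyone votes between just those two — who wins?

Marcus

Round 1 first-place votes: Ingrid 26, Kwame 0, Marcus 30, Zara 0, Sofia 0.
Marcus and Ingrid advance.
Runoff: Marcus is preferred to Ingrid by 30 voters; Ingrid by 26.
Marcus wins the runoff.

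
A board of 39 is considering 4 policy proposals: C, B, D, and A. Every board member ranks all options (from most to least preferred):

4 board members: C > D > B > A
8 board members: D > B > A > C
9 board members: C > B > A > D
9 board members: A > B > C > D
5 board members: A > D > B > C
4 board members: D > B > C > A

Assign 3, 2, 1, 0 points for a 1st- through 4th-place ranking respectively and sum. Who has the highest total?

C: 4·3 + 8·0 + 9·3 + 9·1 + 5·0 + 4·1 = 52
B: 4·1 + 8·2 + 9·2 + 9·2 + 5·1 + 4·2 = 69
D: 4·2 + 8·3 + 9·0 + 9·0 + 5·2 + 4·3 = 54
A: 4·0 + 8·1 + 9·1 + 9·3 + 5·3 + 4·0 = 59
B has the highest Borda score (69).

B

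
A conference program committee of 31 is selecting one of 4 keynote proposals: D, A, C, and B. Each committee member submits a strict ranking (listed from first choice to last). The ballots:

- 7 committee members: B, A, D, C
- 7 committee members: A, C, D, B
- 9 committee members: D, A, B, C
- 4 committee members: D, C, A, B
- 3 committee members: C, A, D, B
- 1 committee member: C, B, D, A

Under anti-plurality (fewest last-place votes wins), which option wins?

D

Last-place votes: D 0, A 1, C 16, B 14.
D is ranked last by the fewest voters, so D wins.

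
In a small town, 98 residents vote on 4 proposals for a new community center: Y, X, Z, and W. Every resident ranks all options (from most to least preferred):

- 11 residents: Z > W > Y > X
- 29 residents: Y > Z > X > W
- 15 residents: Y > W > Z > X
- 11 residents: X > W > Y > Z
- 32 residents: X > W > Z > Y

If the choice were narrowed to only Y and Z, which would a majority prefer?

Y

Voters preferring Y to Z: 55; preferring Z to Y: 43.
Y wins the head-to-head.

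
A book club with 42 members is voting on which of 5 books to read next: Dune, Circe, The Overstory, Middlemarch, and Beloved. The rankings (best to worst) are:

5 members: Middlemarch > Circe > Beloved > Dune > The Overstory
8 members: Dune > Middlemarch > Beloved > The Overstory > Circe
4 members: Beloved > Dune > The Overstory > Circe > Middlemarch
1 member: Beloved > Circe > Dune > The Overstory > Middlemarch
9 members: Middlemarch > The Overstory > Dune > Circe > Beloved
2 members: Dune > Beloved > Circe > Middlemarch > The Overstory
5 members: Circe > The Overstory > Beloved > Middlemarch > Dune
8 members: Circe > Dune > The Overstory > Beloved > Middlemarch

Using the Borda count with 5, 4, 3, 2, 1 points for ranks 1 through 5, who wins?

Dune

Dune: 5·2 + 8·5 + 4·4 + 1·3 + 9·3 + 2·5 + 5·1 + 8·4 = 143
Circe: 5·4 + 8·1 + 4·2 + 1·4 + 9·2 + 2·3 + 5·5 + 8·5 = 129
The Overstory: 5·1 + 8·2 + 4·3 + 1·2 + 9·4 + 2·1 + 5·4 + 8·3 = 117
Middlemarch: 5·5 + 8·4 + 4·1 + 1·1 + 9·5 + 2·2 + 5·2 + 8·1 = 129
Beloved: 5·3 + 8·3 + 4·5 + 1·5 + 9·1 + 2·4 + 5·3 + 8·2 = 112
Dune has the highest Borda score (143).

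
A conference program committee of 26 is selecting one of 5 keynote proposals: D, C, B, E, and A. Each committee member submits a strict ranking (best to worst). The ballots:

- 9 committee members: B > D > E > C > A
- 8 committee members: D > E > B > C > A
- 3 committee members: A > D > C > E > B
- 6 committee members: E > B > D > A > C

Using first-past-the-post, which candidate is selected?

First-place votes: D 8, C 0, B 9, E 6, A 3.
B has the most first-place votes.

B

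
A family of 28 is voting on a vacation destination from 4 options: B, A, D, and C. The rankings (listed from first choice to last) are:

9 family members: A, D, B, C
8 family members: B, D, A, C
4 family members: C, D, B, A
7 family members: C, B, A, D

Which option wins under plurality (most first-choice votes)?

First-place votes: B 8, A 9, D 0, C 11.
C has the most first-place votes.

C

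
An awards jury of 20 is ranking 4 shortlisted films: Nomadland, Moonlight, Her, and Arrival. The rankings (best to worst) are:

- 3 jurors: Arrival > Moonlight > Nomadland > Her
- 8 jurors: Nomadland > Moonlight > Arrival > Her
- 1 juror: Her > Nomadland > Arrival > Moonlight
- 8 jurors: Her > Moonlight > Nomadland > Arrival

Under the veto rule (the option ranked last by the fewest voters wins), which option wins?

Last-place votes: Nomadland 0, Moonlight 1, Her 11, Arrival 8.
Nomadland is ranked last by the fewest voters, so Nomadland wins.

Nomadland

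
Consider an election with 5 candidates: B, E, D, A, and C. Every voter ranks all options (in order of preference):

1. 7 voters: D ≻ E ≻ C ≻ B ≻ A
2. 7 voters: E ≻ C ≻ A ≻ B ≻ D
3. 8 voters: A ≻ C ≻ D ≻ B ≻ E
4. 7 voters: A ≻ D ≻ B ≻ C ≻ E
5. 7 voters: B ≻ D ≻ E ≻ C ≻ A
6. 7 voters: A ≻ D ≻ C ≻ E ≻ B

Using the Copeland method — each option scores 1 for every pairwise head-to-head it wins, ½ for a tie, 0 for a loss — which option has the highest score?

B: beats E; loses to D, A, and C → score 1.
E: loses to B, D, A, and C → score 0.
D: beats B, E, and C; loses to A → score 3.
A: beats B, E, D, and C → score 4.
C: beats B and E; loses to D and A → score 2.
A has the best pairwise record.

A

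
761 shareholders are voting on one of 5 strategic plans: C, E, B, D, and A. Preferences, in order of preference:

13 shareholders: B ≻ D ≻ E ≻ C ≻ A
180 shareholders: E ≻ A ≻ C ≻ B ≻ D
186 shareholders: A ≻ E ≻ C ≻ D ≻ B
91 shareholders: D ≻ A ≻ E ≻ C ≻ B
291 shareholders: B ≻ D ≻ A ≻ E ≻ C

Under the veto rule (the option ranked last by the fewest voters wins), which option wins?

E

Last-place votes: C 291, E 0, B 277, D 180, A 13.
E is ranked last by the fewest voters, so E wins.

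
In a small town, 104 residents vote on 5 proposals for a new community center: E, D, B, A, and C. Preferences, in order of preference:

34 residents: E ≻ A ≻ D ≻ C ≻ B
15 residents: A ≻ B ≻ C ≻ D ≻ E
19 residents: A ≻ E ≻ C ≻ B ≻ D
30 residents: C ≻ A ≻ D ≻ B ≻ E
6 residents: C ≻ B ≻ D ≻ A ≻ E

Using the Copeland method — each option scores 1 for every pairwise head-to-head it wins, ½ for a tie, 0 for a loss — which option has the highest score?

E: beats D, B, and C; loses to A → score 3.
D: beats B; loses to E, A, and C → score 1.
B: loses to E, D, A, and C → score 0.
A: beats E, D, B, and C → score 4.
C: beats D and B; loses to E and A → score 2.
A has the best pairwise record.

A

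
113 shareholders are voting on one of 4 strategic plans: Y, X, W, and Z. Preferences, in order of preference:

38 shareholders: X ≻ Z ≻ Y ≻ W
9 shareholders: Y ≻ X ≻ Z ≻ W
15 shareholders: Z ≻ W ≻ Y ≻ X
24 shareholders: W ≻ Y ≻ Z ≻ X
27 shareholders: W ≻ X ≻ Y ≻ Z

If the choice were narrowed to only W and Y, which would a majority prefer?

Voters preferring W to Y: 66; preferring Y to W: 47.
W wins the head-to-head.

W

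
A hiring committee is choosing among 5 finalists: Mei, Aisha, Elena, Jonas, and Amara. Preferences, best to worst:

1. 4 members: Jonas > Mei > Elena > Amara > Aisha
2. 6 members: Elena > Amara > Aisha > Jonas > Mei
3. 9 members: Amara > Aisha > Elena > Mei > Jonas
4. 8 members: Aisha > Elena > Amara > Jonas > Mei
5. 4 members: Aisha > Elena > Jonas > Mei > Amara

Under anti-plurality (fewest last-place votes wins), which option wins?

Last-place votes: Mei 14, Aisha 4, Elena 0, Jonas 9, Amara 4.
Elena is ranked last by the fewest voters, so Elena wins.

Elena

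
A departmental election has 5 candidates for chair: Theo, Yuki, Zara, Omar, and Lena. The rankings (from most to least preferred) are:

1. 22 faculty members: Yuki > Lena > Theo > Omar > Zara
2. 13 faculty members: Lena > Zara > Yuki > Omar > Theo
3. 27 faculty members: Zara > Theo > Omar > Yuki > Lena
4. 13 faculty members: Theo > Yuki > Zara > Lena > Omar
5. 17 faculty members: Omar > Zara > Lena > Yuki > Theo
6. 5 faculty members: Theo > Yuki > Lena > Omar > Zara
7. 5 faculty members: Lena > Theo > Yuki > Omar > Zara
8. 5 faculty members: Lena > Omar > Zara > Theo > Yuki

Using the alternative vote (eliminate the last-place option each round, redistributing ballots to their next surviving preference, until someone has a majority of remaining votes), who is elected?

Round 1: Theo 18, Yuki 22, Zara 27, Omar 17, Lena 23. Eliminate Omar.
Round 2: Theo 18, Yuki 22, Zara 44, Lena 23. Eliminate Theo.
Round 3: Yuki 40, Zara 44, Lena 23. Eliminate Lena.
Round 4: Yuki 45, Zara 62. Zara has a majority.

Zara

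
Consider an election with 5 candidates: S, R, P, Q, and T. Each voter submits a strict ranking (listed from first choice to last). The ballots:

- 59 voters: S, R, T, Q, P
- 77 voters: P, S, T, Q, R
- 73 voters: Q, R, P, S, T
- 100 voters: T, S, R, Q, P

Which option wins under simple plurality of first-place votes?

First-place votes: S 59, R 0, P 77, Q 73, T 100.
T has the most first-place votes.

T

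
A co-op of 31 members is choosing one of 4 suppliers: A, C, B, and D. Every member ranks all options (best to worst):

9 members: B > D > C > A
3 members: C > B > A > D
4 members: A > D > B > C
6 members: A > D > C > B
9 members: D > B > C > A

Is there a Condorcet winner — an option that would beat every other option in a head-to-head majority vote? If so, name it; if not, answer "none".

D vs A: 18–13 for D.
D vs C: 28–3 for D.
D vs B: 19–12 for D.
D beats every other option head-to-head.

D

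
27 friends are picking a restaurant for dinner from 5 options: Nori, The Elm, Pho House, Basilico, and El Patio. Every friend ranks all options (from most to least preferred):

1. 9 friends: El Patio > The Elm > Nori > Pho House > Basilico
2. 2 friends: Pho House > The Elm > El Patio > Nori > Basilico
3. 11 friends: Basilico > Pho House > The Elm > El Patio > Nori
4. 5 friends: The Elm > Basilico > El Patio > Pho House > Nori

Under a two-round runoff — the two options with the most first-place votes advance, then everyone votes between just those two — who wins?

Round 1 first-place votes: Nori 0, The Elm 5, Pho House 2, Basilico 11, El Patio 9.
Basilico and El Patio advance.
Runoff: Basilico is preferred to El Patio by 16 voters; El Patio by 11.
Basilico wins the runoff.

Basilico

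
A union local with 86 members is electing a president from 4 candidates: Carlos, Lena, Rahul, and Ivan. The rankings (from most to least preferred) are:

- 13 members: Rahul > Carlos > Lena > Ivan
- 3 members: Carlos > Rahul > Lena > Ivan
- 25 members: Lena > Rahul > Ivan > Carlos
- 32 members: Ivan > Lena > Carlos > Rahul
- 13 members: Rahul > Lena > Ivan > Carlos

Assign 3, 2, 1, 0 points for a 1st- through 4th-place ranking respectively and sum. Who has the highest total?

Carlos: 13·2 + 3·3 + 25·0 + 32·1 + 13·0 = 67
Lena: 13·1 + 3·1 + 25·3 + 32·2 + 13·2 = 181
Rahul: 13·3 + 3·2 + 25·2 + 32·0 + 13·3 = 134
Ivan: 13·0 + 3·0 + 25·1 + 32·3 + 13·1 = 134
Lena has the highest Borda score (181).

Lena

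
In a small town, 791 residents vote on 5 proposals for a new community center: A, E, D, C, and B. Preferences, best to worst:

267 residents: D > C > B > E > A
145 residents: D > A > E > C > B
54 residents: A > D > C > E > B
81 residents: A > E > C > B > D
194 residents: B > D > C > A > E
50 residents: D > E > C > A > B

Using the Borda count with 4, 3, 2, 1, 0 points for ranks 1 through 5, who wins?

A: 267·0 + 145·3 + 54·4 + 81·4 + 194·1 + 50·1 = 1219
E: 267·1 + 145·2 + 54·1 + 81·3 + 194·0 + 50·3 = 1004
D: 267·4 + 145·4 + 54·3 + 81·0 + 194·3 + 50·4 = 2592
C: 267·3 + 145·1 + 54·2 + 81·2 + 194·2 + 50·2 = 1704
B: 267·2 + 145·0 + 54·0 + 81·1 + 194·4 + 50·0 = 1391
D has the highest Borda score (2592).

D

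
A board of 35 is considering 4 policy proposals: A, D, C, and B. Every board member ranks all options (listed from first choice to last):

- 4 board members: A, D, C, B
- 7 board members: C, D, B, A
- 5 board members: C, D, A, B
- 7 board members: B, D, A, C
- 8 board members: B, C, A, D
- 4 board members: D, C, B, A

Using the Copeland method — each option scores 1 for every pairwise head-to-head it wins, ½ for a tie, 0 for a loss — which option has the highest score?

C

A: loses to D, C, and B → score 0.
D: beats A and B; loses to C → score 2.
C: beats A, D, and B → score 3.
B: beats A; loses to D and C → score 1.
C has the best pairwise record.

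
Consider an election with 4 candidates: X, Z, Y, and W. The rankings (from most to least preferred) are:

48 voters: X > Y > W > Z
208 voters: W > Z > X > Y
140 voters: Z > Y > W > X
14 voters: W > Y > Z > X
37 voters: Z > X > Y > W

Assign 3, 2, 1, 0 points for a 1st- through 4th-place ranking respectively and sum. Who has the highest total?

Z

X: 48·3 + 208·1 + 140·0 + 14·0 + 37·2 = 426
Z: 48·0 + 208·2 + 140·3 + 14·1 + 37·3 = 961
Y: 48·2 + 208·0 + 140·2 + 14·2 + 37·1 = 441
W: 48·1 + 208·3 + 140·1 + 14·3 + 37·0 = 854
Z has the highest Borda score (961).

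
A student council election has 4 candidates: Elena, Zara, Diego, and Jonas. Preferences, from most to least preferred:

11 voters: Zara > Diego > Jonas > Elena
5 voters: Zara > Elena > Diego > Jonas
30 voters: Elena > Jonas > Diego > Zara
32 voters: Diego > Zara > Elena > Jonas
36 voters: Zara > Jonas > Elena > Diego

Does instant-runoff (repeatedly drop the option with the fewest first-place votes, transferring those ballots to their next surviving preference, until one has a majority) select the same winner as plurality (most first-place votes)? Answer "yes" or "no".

no

Instant-runoff — R1 Elena 30, Zara 52, Diego 32, Jonas 0 (Jonas out); R2 Elena 30, Zara 52, Diego 32 (Elena out); R3 Zara 52, Diego 62 (Diego winner). Winner: Diego.
Plurality — first-place votes: Elena 30, Zara 52, Diego 32, Jonas 0. Winner: Zara.
The two methods disagree.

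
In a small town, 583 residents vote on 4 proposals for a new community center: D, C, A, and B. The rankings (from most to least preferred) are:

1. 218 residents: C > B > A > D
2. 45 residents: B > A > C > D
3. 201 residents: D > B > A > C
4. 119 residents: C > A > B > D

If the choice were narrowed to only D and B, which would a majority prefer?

B

Voters preferring D to B: 201; preferring B to D: 382.
B wins the head-to-head.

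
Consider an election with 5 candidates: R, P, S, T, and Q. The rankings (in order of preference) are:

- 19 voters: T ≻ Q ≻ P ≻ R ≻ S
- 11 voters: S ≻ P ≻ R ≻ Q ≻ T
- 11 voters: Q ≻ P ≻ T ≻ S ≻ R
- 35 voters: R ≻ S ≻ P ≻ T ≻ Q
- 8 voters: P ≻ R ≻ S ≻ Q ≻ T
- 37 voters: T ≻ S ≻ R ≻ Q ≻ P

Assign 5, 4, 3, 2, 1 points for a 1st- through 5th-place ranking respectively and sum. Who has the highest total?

S

R: 19·2 + 11·3 + 11·1 + 35·5 + 8·4 + 37·3 = 400
P: 19·3 + 11·4 + 11·4 + 35·3 + 8·5 + 37·1 = 327
S: 19·1 + 11·5 + 11·2 + 35·4 + 8·3 + 37·4 = 408
T: 19·5 + 11·1 + 11·3 + 35·2 + 8·1 + 37·5 = 402
Q: 19·4 + 11·2 + 11·5 + 35·1 + 8·2 + 37·2 = 278
S has the highest Borda score (408).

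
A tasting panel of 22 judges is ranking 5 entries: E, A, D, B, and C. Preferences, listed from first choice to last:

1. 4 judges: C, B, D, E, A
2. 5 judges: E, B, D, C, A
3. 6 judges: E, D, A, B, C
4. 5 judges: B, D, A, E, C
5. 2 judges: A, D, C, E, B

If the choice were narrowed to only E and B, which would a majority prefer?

Voters preferring E to B: 13; preferring B to E: 9.
E wins the head-to-head.

E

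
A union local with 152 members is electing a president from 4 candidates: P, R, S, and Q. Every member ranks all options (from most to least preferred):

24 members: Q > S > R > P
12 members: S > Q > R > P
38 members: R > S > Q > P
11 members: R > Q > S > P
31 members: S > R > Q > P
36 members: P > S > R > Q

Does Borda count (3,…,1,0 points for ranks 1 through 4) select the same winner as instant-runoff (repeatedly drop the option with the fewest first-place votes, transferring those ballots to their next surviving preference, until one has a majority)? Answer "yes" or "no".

yes

Borda — scores: P 108, R 281, S 336, Q 187. Winner: S.
Instant-runoff — R1 P 36, R 49, S 43, Q 24 (Q out); R2 P 36, R 49, S 67 (P out); R3 R 49, S 103 (S winner). Winner: S.
The two methods agree.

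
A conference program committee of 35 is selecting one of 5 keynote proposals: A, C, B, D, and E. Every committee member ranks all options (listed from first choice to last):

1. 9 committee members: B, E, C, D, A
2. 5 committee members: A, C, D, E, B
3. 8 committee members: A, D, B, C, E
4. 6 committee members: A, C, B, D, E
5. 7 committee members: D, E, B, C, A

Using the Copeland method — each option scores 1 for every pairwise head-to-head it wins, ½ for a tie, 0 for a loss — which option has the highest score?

A: beats C, B, D, and E → score 4.
C: beats D and E; loses to A and B → score 2.
B: beats C and E; loses to A and D → score 2.
D: beats B and E; loses to A and C → score 2.
E: loses to A, C, B, and D → score 0.
A has the best pairwise record.

A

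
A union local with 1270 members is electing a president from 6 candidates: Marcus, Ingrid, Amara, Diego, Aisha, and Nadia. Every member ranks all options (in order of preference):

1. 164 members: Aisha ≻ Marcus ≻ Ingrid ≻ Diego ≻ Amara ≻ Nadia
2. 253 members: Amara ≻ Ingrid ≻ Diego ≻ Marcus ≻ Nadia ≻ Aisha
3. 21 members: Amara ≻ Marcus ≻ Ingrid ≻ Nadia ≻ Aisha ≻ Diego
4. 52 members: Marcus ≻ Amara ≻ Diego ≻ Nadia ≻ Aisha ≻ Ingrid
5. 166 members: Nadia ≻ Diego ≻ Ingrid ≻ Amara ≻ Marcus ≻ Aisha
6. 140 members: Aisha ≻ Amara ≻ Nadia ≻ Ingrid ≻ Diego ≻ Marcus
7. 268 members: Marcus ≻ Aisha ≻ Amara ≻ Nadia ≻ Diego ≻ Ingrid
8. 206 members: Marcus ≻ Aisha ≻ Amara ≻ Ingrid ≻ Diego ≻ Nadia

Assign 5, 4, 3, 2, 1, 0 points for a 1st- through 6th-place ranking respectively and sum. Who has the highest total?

Amara

Marcus: 164·4 + 253·2 + 21·4 + 52·5 + 166·1 + 140·0 + 268·5 + 206·5 = 4042
Ingrid: 164·3 + 253·4 + 21·3 + 52·0 + 166·3 + 140·2 + 268·0 + 206·2 = 2757
Amara: 164·1 + 253·5 + 21·5 + 52·4 + 166·2 + 140·4 + 268·3 + 206·3 = 4056
Diego: 164·2 + 253·3 + 21·0 + 52·3 + 166·4 + 140·1 + 268·1 + 206·1 = 2521
Aisha: 164·5 + 253·0 + 21·1 + 52·1 + 166·0 + 140·5 + 268·4 + 206·4 = 3489
Nadia: 164·0 + 253·1 + 21·2 + 52·2 + 166·5 + 140·3 + 268·2 + 206·0 = 2185
Amara has the highest Borda score (4056).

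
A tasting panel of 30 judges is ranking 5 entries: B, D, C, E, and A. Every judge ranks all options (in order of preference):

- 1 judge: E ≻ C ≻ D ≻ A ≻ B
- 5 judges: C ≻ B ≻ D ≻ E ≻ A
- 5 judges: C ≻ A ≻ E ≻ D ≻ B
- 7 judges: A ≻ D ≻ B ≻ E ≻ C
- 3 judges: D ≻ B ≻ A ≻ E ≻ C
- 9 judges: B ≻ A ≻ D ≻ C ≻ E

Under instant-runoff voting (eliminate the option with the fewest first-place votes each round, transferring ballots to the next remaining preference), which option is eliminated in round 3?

Round 1: B 9, D 3, C 10, E 1, A 7. Eliminate E.
Round 2: B 9, D 3, C 11, A 7. Eliminate D.
Round 3: B 12, C 11, A 7. Eliminate A.

A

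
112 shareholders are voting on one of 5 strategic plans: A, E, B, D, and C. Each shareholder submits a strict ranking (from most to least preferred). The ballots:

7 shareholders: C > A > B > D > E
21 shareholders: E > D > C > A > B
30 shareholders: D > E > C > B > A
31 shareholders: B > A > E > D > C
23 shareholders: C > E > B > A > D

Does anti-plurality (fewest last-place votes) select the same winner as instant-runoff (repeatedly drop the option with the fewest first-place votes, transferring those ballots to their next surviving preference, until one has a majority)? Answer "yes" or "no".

no

Anti-plurality — last-place votes: A 30, E 7, B 21, D 23, C 31. Winner: E.
Instant-runoff — R1 A 0, E 21, B 31, D 30, C 30 (A out); R2 E 21, B 31, D 30, C 30 (E out); R3 B 31, D 51, C 30 (C out); R4 B 61, D 51 (B winner). Winner: B.
The two methods disagree.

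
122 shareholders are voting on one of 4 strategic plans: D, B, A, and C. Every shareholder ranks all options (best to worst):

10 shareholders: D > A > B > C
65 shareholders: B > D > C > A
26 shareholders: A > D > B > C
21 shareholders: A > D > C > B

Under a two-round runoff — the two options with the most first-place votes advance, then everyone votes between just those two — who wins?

Round 1 first-place votes: D 10, B 65, A 47, C 0.
B and A advance.
Runoff: B is preferred to A by 65 voters; A by 57.
B wins the runoff.

B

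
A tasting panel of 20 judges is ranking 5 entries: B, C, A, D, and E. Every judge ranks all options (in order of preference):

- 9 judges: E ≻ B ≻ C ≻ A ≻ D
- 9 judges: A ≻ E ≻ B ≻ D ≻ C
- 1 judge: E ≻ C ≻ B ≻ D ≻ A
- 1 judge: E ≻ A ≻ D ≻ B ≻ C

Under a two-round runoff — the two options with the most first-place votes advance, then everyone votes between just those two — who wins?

E

Round 1 first-place votes: B 0, C 0, A 9, D 0, E 11.
E and A advance.
Runoff: E is preferred to A by 11 voters; A by 9.
E wins the runoff.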